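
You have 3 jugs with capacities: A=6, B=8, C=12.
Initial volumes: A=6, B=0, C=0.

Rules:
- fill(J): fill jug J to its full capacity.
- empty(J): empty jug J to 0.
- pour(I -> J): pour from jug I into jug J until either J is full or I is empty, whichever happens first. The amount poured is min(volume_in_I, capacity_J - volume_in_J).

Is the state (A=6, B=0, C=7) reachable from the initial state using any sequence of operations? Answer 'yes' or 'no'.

Answer: no

Derivation:
BFS explored all 110 reachable states.
Reachable set includes: (0,0,0), (0,0,2), (0,0,4), (0,0,6), (0,0,8), (0,0,10), (0,0,12), (0,2,0), (0,2,2), (0,2,4), (0,2,6), (0,2,8) ...
Target (A=6, B=0, C=7) not in reachable set → no.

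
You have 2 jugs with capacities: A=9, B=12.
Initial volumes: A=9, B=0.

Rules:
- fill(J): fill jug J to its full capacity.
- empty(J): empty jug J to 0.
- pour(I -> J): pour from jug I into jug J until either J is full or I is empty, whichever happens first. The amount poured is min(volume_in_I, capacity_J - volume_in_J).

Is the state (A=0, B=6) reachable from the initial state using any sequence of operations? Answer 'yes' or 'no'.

BFS from (A=9, B=0):
  1. pour(A -> B) -> (A=0 B=9)
  2. fill(A) -> (A=9 B=9)
  3. pour(A -> B) -> (A=6 B=12)
  4. empty(B) -> (A=6 B=0)
  5. pour(A -> B) -> (A=0 B=6)
Target reached → yes.

Answer: yes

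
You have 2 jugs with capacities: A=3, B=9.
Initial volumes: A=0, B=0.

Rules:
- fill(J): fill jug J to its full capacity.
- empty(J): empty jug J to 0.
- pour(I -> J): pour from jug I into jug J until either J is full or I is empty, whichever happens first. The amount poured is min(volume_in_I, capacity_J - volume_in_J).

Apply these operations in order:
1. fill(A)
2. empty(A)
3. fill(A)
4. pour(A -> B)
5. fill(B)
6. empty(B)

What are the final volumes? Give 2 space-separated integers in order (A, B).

Answer: 0 0

Derivation:
Step 1: fill(A) -> (A=3 B=0)
Step 2: empty(A) -> (A=0 B=0)
Step 3: fill(A) -> (A=3 B=0)
Step 4: pour(A -> B) -> (A=0 B=3)
Step 5: fill(B) -> (A=0 B=9)
Step 6: empty(B) -> (A=0 B=0)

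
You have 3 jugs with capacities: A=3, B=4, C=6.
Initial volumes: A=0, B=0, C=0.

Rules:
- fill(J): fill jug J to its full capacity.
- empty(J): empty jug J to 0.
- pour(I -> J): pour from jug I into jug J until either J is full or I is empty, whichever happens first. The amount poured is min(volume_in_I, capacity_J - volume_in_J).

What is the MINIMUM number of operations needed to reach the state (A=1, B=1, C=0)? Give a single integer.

Answer: 6

Derivation:
BFS from (A=0, B=0, C=0). One shortest path:
  1. fill(B) -> (A=0 B=4 C=0)
  2. pour(B -> C) -> (A=0 B=0 C=4)
  3. fill(B) -> (A=0 B=4 C=4)
  4. pour(B -> A) -> (A=3 B=1 C=4)
  5. pour(A -> C) -> (A=1 B=1 C=6)
  6. empty(C) -> (A=1 B=1 C=0)
Reached target in 6 moves.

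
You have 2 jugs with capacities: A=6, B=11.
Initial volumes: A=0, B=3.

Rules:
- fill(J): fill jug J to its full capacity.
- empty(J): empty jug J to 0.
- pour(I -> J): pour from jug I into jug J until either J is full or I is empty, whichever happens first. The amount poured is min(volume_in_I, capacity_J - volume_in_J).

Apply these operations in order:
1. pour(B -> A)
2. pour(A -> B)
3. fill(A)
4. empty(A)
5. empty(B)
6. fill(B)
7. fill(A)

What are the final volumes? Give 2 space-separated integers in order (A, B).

Step 1: pour(B -> A) -> (A=3 B=0)
Step 2: pour(A -> B) -> (A=0 B=3)
Step 3: fill(A) -> (A=6 B=3)
Step 4: empty(A) -> (A=0 B=3)
Step 5: empty(B) -> (A=0 B=0)
Step 6: fill(B) -> (A=0 B=11)
Step 7: fill(A) -> (A=6 B=11)

Answer: 6 11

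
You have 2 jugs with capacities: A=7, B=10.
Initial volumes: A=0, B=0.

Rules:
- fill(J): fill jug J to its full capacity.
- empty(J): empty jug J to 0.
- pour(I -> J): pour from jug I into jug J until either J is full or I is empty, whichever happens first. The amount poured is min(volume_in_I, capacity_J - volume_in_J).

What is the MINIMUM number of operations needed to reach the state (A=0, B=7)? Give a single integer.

Answer: 2

Derivation:
BFS from (A=0, B=0). One shortest path:
  1. fill(A) -> (A=7 B=0)
  2. pour(A -> B) -> (A=0 B=7)
Reached target in 2 moves.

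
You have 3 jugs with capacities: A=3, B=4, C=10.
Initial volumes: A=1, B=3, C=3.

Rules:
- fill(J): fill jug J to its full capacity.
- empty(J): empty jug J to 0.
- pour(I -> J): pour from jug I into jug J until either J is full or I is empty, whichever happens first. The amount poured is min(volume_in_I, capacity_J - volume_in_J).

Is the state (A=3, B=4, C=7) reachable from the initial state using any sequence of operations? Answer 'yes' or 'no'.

BFS from (A=1, B=3, C=3):
  1. fill(C) -> (A=1 B=3 C=10)
  2. pour(A -> B) -> (A=0 B=4 C=10)
  3. pour(C -> A) -> (A=3 B=4 C=7)
Target reached → yes.

Answer: yes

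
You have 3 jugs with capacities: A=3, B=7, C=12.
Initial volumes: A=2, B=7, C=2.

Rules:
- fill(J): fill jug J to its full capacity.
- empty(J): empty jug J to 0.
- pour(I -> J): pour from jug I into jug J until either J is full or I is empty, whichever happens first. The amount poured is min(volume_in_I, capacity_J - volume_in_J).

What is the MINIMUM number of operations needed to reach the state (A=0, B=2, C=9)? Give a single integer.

BFS from (A=2, B=7, C=2). One shortest path:
  1. pour(B -> C) -> (A=2 B=0 C=9)
  2. pour(A -> B) -> (A=0 B=2 C=9)
Reached target in 2 moves.

Answer: 2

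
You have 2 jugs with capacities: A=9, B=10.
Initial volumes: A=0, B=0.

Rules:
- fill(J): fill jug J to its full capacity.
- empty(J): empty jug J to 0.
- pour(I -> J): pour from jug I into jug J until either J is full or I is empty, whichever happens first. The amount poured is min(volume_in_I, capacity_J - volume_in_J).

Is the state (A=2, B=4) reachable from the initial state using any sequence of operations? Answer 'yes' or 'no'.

Answer: no

Derivation:
BFS explored all 38 reachable states.
Reachable set includes: (0,0), (0,1), (0,2), (0,3), (0,4), (0,5), (0,6), (0,7), (0,8), (0,9), (0,10), (1,0) ...
Target (A=2, B=4) not in reachable set → no.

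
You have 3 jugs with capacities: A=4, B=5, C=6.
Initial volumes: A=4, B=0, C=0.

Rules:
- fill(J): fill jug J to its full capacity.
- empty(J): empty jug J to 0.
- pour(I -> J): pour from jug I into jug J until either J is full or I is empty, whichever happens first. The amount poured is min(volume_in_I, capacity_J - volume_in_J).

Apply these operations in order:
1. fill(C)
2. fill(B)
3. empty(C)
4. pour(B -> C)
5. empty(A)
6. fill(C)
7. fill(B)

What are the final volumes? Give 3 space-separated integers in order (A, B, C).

Step 1: fill(C) -> (A=4 B=0 C=6)
Step 2: fill(B) -> (A=4 B=5 C=6)
Step 3: empty(C) -> (A=4 B=5 C=0)
Step 4: pour(B -> C) -> (A=4 B=0 C=5)
Step 5: empty(A) -> (A=0 B=0 C=5)
Step 6: fill(C) -> (A=0 B=0 C=6)
Step 7: fill(B) -> (A=0 B=5 C=6)

Answer: 0 5 6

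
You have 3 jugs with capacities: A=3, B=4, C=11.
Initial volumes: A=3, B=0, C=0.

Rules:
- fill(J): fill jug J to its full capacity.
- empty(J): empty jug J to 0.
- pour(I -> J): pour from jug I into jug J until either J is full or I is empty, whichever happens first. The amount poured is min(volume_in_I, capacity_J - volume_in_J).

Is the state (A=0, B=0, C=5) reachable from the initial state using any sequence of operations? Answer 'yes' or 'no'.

Answer: yes

Derivation:
BFS from (A=3, B=0, C=0):
  1. empty(A) -> (A=0 B=0 C=0)
  2. fill(C) -> (A=0 B=0 C=11)
  3. pour(C -> A) -> (A=3 B=0 C=8)
  4. empty(A) -> (A=0 B=0 C=8)
  5. pour(C -> A) -> (A=3 B=0 C=5)
  6. empty(A) -> (A=0 B=0 C=5)
Target reached → yes.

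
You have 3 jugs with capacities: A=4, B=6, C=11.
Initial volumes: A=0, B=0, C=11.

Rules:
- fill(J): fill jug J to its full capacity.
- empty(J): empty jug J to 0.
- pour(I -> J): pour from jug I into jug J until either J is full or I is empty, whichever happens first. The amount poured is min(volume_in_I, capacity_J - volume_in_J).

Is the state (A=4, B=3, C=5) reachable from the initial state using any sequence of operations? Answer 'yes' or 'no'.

Answer: yes

Derivation:
BFS from (A=0, B=0, C=11):
  1. fill(B) -> (A=0 B=6 C=11)
  2. empty(C) -> (A=0 B=6 C=0)
  3. pour(B -> C) -> (A=0 B=0 C=6)
  4. fill(B) -> (A=0 B=6 C=6)
  5. pour(B -> C) -> (A=0 B=1 C=11)
  6. pour(B -> A) -> (A=1 B=0 C=11)
  7. pour(C -> B) -> (A=1 B=6 C=5)
  8. pour(B -> A) -> (A=4 B=3 C=5)
Target reached → yes.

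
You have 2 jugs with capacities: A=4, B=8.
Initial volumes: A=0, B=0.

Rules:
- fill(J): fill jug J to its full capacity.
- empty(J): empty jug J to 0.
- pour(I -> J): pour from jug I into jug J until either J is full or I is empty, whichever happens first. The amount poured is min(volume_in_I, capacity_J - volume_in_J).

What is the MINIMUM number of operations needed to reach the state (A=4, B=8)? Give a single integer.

BFS from (A=0, B=0). One shortest path:
  1. fill(A) -> (A=4 B=0)
  2. fill(B) -> (A=4 B=8)
Reached target in 2 moves.

Answer: 2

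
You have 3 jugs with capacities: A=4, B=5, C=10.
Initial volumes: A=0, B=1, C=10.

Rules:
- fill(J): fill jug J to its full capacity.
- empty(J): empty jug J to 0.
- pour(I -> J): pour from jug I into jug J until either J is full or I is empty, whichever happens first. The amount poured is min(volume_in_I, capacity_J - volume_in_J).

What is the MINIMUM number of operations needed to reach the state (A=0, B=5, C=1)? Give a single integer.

BFS from (A=0, B=1, C=10). One shortest path:
  1. empty(C) -> (A=0 B=1 C=0)
  2. pour(B -> C) -> (A=0 B=0 C=1)
  3. fill(B) -> (A=0 B=5 C=1)
Reached target in 3 moves.

Answer: 3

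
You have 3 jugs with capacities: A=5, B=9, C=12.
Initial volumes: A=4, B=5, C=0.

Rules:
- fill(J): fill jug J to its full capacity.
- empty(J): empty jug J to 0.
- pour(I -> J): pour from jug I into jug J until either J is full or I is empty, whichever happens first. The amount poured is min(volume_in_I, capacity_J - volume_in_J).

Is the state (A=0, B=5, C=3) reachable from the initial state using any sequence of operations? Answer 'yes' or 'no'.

Answer: yes

Derivation:
BFS from (A=4, B=5, C=0):
  1. fill(A) -> (A=5 B=5 C=0)
  2. empty(B) -> (A=5 B=0 C=0)
  3. fill(C) -> (A=5 B=0 C=12)
  4. pour(C -> B) -> (A=5 B=9 C=3)
  5. empty(B) -> (A=5 B=0 C=3)
  6. pour(A -> B) -> (A=0 B=5 C=3)
Target reached → yes.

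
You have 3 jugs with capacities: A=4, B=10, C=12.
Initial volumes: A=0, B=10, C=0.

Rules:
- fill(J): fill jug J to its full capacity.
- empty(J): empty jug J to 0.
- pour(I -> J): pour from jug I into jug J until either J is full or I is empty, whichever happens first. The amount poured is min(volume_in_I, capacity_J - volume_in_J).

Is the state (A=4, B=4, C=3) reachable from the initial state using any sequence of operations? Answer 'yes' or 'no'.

BFS explored all 106 reachable states.
Reachable set includes: (0,0,0), (0,0,2), (0,0,4), (0,0,6), (0,0,8), (0,0,10), (0,0,12), (0,2,0), (0,2,2), (0,2,4), (0,2,6), (0,2,8) ...
Target (A=4, B=4, C=3) not in reachable set → no.

Answer: no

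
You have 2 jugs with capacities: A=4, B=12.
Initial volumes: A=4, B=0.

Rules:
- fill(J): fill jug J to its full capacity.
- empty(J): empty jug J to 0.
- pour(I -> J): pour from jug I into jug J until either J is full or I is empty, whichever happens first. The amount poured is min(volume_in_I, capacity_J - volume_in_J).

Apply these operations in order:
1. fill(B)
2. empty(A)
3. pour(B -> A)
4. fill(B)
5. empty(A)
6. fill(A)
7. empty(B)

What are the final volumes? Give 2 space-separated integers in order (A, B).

Step 1: fill(B) -> (A=4 B=12)
Step 2: empty(A) -> (A=0 B=12)
Step 3: pour(B -> A) -> (A=4 B=8)
Step 4: fill(B) -> (A=4 B=12)
Step 5: empty(A) -> (A=0 B=12)
Step 6: fill(A) -> (A=4 B=12)
Step 7: empty(B) -> (A=4 B=0)

Answer: 4 0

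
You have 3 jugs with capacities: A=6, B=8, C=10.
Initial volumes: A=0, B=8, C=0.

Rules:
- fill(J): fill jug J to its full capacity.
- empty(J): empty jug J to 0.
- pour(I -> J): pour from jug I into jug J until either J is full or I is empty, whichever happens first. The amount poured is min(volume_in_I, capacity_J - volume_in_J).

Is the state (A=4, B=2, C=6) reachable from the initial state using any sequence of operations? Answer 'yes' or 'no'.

Answer: no

Derivation:
BFS explored all 96 reachable states.
Reachable set includes: (0,0,0), (0,0,2), (0,0,4), (0,0,6), (0,0,8), (0,0,10), (0,2,0), (0,2,2), (0,2,4), (0,2,6), (0,2,8), (0,2,10) ...
Target (A=4, B=2, C=6) not in reachable set → no.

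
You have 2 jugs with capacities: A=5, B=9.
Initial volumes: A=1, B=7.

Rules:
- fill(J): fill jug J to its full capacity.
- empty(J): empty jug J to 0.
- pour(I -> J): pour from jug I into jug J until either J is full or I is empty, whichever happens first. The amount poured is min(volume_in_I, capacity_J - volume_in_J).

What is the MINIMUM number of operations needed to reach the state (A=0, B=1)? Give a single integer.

Answer: 2

Derivation:
BFS from (A=1, B=7). One shortest path:
  1. empty(B) -> (A=1 B=0)
  2. pour(A -> B) -> (A=0 B=1)
Reached target in 2 moves.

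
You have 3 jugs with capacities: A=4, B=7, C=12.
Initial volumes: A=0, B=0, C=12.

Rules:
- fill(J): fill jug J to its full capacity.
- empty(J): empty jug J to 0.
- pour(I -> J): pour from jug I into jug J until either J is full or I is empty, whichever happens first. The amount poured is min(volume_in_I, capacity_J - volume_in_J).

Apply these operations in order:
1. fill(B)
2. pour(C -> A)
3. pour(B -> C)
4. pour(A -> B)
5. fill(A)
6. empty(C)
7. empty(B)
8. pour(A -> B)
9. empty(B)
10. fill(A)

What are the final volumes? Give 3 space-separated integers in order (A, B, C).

Answer: 4 0 0

Derivation:
Step 1: fill(B) -> (A=0 B=7 C=12)
Step 2: pour(C -> A) -> (A=4 B=7 C=8)
Step 3: pour(B -> C) -> (A=4 B=3 C=12)
Step 4: pour(A -> B) -> (A=0 B=7 C=12)
Step 5: fill(A) -> (A=4 B=7 C=12)
Step 6: empty(C) -> (A=4 B=7 C=0)
Step 7: empty(B) -> (A=4 B=0 C=0)
Step 8: pour(A -> B) -> (A=0 B=4 C=0)
Step 9: empty(B) -> (A=0 B=0 C=0)
Step 10: fill(A) -> (A=4 B=0 C=0)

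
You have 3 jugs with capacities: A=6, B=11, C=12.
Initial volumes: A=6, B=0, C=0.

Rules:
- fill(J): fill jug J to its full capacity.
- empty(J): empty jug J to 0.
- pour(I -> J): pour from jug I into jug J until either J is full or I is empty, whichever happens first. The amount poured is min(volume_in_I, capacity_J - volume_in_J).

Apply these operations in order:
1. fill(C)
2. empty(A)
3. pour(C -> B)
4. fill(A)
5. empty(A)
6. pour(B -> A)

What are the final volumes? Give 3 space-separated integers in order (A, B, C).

Step 1: fill(C) -> (A=6 B=0 C=12)
Step 2: empty(A) -> (A=0 B=0 C=12)
Step 3: pour(C -> B) -> (A=0 B=11 C=1)
Step 4: fill(A) -> (A=6 B=11 C=1)
Step 5: empty(A) -> (A=0 B=11 C=1)
Step 6: pour(B -> A) -> (A=6 B=5 C=1)

Answer: 6 5 1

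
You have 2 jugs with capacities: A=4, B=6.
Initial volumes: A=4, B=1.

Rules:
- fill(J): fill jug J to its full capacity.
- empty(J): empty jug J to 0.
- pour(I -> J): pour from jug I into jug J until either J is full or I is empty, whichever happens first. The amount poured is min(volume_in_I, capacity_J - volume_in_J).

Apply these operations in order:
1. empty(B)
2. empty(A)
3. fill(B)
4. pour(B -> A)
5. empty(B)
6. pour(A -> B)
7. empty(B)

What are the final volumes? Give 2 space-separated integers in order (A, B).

Answer: 0 0

Derivation:
Step 1: empty(B) -> (A=4 B=0)
Step 2: empty(A) -> (A=0 B=0)
Step 3: fill(B) -> (A=0 B=6)
Step 4: pour(B -> A) -> (A=4 B=2)
Step 5: empty(B) -> (A=4 B=0)
Step 6: pour(A -> B) -> (A=0 B=4)
Step 7: empty(B) -> (A=0 B=0)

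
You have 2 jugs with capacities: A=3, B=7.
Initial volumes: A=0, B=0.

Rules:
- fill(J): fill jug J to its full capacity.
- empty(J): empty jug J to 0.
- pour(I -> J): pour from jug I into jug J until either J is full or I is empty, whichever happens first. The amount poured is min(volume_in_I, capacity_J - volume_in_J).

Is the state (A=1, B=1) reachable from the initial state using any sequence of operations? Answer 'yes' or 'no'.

BFS explored all 20 reachable states.
Reachable set includes: (0,0), (0,1), (0,2), (0,3), (0,4), (0,5), (0,6), (0,7), (1,0), (1,7), (2,0), (2,7) ...
Target (A=1, B=1) not in reachable set → no.

Answer: no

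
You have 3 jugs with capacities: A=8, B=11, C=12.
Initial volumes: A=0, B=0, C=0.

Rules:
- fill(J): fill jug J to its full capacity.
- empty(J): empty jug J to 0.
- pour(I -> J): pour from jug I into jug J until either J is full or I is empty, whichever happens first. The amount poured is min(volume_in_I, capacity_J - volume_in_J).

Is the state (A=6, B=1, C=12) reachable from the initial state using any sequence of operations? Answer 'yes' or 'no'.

Answer: yes

Derivation:
BFS from (A=0, B=0, C=0):
  1. fill(B) -> (A=0 B=11 C=0)
  2. fill(C) -> (A=0 B=11 C=12)
  3. pour(B -> A) -> (A=8 B=3 C=12)
  4. empty(A) -> (A=0 B=3 C=12)
  5. pour(B -> A) -> (A=3 B=0 C=12)
  6. pour(C -> B) -> (A=3 B=11 C=1)
  7. pour(B -> A) -> (A=8 B=6 C=1)
  8. empty(A) -> (A=0 B=6 C=1)
  9. pour(B -> A) -> (A=6 B=0 C=1)
  10. pour(C -> B) -> (A=6 B=1 C=0)
  11. fill(C) -> (A=6 B=1 C=12)
Target reached → yes.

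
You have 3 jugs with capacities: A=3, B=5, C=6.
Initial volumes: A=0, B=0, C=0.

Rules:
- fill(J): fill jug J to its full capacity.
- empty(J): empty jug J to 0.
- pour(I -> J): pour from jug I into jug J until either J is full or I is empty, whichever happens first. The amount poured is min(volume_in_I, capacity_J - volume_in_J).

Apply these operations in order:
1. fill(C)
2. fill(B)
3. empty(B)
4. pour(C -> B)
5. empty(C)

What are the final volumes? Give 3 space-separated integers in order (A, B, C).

Step 1: fill(C) -> (A=0 B=0 C=6)
Step 2: fill(B) -> (A=0 B=5 C=6)
Step 3: empty(B) -> (A=0 B=0 C=6)
Step 4: pour(C -> B) -> (A=0 B=5 C=1)
Step 5: empty(C) -> (A=0 B=5 C=0)

Answer: 0 5 0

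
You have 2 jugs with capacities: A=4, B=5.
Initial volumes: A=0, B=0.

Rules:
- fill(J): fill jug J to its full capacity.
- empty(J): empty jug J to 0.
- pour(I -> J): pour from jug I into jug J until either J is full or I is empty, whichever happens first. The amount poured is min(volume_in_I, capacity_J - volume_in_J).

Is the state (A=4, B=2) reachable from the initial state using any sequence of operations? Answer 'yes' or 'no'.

BFS from (A=0, B=0):
  1. fill(B) -> (A=0 B=5)
  2. pour(B -> A) -> (A=4 B=1)
  3. empty(A) -> (A=0 B=1)
  4. pour(B -> A) -> (A=1 B=0)
  5. fill(B) -> (A=1 B=5)
  6. pour(B -> A) -> (A=4 B=2)
Target reached → yes.

Answer: yes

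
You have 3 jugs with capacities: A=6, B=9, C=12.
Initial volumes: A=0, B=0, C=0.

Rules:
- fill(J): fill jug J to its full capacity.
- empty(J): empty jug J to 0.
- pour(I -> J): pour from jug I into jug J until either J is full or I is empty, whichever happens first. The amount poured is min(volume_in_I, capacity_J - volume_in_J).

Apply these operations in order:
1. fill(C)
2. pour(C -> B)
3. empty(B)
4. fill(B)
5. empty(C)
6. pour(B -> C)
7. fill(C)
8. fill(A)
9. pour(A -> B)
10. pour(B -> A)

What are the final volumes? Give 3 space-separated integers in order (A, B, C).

Step 1: fill(C) -> (A=0 B=0 C=12)
Step 2: pour(C -> B) -> (A=0 B=9 C=3)
Step 3: empty(B) -> (A=0 B=0 C=3)
Step 4: fill(B) -> (A=0 B=9 C=3)
Step 5: empty(C) -> (A=0 B=9 C=0)
Step 6: pour(B -> C) -> (A=0 B=0 C=9)
Step 7: fill(C) -> (A=0 B=0 C=12)
Step 8: fill(A) -> (A=6 B=0 C=12)
Step 9: pour(A -> B) -> (A=0 B=6 C=12)
Step 10: pour(B -> A) -> (A=6 B=0 C=12)

Answer: 6 0 12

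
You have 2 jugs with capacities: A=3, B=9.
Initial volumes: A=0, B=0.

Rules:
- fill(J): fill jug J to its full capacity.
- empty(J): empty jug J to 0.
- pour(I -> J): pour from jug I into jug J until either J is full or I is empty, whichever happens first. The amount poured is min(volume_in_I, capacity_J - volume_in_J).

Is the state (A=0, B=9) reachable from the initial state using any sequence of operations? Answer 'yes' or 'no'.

BFS from (A=0, B=0):
  1. fill(B) -> (A=0 B=9)
Target reached → yes.

Answer: yes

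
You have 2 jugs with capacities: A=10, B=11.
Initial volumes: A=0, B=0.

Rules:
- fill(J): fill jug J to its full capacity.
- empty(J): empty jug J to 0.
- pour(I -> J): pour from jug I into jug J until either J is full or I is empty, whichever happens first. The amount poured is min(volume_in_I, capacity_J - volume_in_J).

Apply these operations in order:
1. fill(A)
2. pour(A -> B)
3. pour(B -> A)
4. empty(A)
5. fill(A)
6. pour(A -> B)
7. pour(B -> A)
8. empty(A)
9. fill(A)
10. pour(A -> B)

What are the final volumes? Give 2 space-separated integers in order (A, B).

Step 1: fill(A) -> (A=10 B=0)
Step 2: pour(A -> B) -> (A=0 B=10)
Step 3: pour(B -> A) -> (A=10 B=0)
Step 4: empty(A) -> (A=0 B=0)
Step 5: fill(A) -> (A=10 B=0)
Step 6: pour(A -> B) -> (A=0 B=10)
Step 7: pour(B -> A) -> (A=10 B=0)
Step 8: empty(A) -> (A=0 B=0)
Step 9: fill(A) -> (A=10 B=0)
Step 10: pour(A -> B) -> (A=0 B=10)

Answer: 0 10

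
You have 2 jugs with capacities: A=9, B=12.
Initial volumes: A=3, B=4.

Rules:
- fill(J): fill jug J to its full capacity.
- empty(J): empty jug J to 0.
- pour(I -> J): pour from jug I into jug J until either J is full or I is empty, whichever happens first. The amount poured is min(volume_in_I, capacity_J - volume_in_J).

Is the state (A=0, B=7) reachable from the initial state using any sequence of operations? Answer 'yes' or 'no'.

BFS from (A=3, B=4):
  1. pour(A -> B) -> (A=0 B=7)
Target reached → yes.

Answer: yes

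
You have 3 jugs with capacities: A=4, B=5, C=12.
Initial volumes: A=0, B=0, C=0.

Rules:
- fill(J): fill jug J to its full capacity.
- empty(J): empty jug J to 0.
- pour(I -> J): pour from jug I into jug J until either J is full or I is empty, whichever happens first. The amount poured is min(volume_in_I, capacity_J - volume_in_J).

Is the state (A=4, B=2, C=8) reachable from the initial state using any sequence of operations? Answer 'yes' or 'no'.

BFS from (A=0, B=0, C=0):
  1. fill(A) -> (A=4 B=0 C=0)
  2. fill(B) -> (A=4 B=5 C=0)
  3. pour(A -> C) -> (A=0 B=5 C=4)
  4. pour(B -> C) -> (A=0 B=0 C=9)
  5. fill(B) -> (A=0 B=5 C=9)
  6. pour(B -> C) -> (A=0 B=2 C=12)
  7. pour(C -> A) -> (A=4 B=2 C=8)
Target reached → yes.

Answer: yes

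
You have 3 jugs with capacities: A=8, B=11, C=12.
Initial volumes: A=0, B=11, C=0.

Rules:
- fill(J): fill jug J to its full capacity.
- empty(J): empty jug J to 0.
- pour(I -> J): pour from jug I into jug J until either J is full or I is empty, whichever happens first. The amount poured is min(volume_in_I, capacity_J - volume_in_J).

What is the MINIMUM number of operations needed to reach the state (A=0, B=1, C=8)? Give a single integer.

Answer: 7

Derivation:
BFS from (A=0, B=11, C=0). One shortest path:
  1. fill(A) -> (A=8 B=11 C=0)
  2. empty(B) -> (A=8 B=0 C=0)
  3. fill(C) -> (A=8 B=0 C=12)
  4. pour(C -> B) -> (A=8 B=11 C=1)
  5. empty(B) -> (A=8 B=0 C=1)
  6. pour(C -> B) -> (A=8 B=1 C=0)
  7. pour(A -> C) -> (A=0 B=1 C=8)
Reached target in 7 moves.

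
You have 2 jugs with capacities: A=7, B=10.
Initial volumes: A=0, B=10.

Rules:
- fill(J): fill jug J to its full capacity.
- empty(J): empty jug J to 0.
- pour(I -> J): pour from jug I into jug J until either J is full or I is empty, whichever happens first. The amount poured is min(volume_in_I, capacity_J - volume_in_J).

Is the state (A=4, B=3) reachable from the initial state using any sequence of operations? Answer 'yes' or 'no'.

Answer: no

Derivation:
BFS explored all 34 reachable states.
Reachable set includes: (0,0), (0,1), (0,2), (0,3), (0,4), (0,5), (0,6), (0,7), (0,8), (0,9), (0,10), (1,0) ...
Target (A=4, B=3) not in reachable set → no.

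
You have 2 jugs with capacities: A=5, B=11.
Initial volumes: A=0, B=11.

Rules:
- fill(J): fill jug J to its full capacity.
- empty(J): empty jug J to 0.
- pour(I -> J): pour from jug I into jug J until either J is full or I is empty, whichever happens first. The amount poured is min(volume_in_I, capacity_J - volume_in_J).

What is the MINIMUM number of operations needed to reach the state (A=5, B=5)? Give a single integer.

Answer: 4

Derivation:
BFS from (A=0, B=11). One shortest path:
  1. fill(A) -> (A=5 B=11)
  2. empty(B) -> (A=5 B=0)
  3. pour(A -> B) -> (A=0 B=5)
  4. fill(A) -> (A=5 B=5)
Reached target in 4 moves.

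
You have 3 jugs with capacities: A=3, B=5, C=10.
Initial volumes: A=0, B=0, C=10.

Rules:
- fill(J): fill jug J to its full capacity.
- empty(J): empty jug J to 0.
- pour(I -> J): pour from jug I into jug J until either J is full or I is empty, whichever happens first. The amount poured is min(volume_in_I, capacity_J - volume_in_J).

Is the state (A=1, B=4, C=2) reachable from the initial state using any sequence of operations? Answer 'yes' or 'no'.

Answer: no

Derivation:
BFS explored all 192 reachable states.
Reachable set includes: (0,0,0), (0,0,1), (0,0,2), (0,0,3), (0,0,4), (0,0,5), (0,0,6), (0,0,7), (0,0,8), (0,0,9), (0,0,10), (0,1,0) ...
Target (A=1, B=4, C=2) not in reachable set → no.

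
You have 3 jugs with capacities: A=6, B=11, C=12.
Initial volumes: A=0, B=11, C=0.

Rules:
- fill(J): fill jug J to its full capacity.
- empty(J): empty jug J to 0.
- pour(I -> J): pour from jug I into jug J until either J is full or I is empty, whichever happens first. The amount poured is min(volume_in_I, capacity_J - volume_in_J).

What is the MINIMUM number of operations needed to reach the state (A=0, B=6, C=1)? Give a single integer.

Answer: 6

Derivation:
BFS from (A=0, B=11, C=0). One shortest path:
  1. fill(A) -> (A=6 B=11 C=0)
  2. empty(B) -> (A=6 B=0 C=0)
  3. fill(C) -> (A=6 B=0 C=12)
  4. pour(C -> B) -> (A=6 B=11 C=1)
  5. empty(B) -> (A=6 B=0 C=1)
  6. pour(A -> B) -> (A=0 B=6 C=1)
Reached target in 6 moves.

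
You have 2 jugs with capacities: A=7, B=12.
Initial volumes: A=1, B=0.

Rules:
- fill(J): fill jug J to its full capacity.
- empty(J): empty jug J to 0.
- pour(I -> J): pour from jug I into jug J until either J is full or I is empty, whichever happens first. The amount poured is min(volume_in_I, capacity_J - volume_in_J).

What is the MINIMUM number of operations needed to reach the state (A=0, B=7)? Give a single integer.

BFS from (A=1, B=0). One shortest path:
  1. fill(A) -> (A=7 B=0)
  2. pour(A -> B) -> (A=0 B=7)
Reached target in 2 moves.

Answer: 2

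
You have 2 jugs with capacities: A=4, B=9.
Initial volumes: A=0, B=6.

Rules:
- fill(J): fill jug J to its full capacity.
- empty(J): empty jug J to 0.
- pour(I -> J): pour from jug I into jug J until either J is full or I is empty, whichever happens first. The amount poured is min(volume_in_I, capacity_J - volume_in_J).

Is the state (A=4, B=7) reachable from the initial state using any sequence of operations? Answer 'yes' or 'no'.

BFS from (A=0, B=6):
  1. pour(B -> A) -> (A=4 B=2)
  2. empty(A) -> (A=0 B=2)
  3. pour(B -> A) -> (A=2 B=0)
  4. fill(B) -> (A=2 B=9)
  5. pour(B -> A) -> (A=4 B=7)
Target reached → yes.

Answer: yes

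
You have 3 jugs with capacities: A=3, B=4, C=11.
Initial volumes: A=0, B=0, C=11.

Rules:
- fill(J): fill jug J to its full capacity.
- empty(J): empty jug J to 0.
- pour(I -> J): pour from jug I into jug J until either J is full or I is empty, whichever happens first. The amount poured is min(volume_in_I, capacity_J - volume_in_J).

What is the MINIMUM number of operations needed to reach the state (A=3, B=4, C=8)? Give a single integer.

Answer: 2

Derivation:
BFS from (A=0, B=0, C=11). One shortest path:
  1. fill(B) -> (A=0 B=4 C=11)
  2. pour(C -> A) -> (A=3 B=4 C=8)
Reached target in 2 moves.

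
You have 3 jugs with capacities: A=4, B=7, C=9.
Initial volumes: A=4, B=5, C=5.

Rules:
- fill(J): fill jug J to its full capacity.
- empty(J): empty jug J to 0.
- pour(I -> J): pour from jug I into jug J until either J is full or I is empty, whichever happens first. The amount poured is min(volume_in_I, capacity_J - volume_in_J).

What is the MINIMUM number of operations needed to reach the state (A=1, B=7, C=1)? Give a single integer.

BFS from (A=4, B=5, C=5). One shortest path:
  1. empty(B) -> (A=4 B=0 C=5)
  2. pour(A -> B) -> (A=0 B=4 C=5)
  3. pour(C -> A) -> (A=4 B=4 C=1)
  4. pour(A -> B) -> (A=1 B=7 C=1)
Reached target in 4 moves.

Answer: 4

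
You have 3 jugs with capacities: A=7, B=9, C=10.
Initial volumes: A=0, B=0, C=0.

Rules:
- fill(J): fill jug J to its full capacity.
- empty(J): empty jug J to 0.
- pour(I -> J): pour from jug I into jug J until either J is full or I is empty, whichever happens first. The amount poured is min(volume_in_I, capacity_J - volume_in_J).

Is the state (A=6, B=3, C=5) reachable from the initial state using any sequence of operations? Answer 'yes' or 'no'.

Answer: no

Derivation:
BFS explored all 448 reachable states.
Reachable set includes: (0,0,0), (0,0,1), (0,0,2), (0,0,3), (0,0,4), (0,0,5), (0,0,6), (0,0,7), (0,0,8), (0,0,9), (0,0,10), (0,1,0) ...
Target (A=6, B=3, C=5) not in reachable set → no.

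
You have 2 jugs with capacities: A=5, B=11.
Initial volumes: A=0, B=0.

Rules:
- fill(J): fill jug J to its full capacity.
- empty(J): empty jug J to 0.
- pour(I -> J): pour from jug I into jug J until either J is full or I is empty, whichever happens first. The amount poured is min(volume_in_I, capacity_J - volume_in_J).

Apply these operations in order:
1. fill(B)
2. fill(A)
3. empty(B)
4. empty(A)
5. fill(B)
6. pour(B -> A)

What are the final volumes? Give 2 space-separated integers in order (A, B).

Step 1: fill(B) -> (A=0 B=11)
Step 2: fill(A) -> (A=5 B=11)
Step 3: empty(B) -> (A=5 B=0)
Step 4: empty(A) -> (A=0 B=0)
Step 5: fill(B) -> (A=0 B=11)
Step 6: pour(B -> A) -> (A=5 B=6)

Answer: 5 6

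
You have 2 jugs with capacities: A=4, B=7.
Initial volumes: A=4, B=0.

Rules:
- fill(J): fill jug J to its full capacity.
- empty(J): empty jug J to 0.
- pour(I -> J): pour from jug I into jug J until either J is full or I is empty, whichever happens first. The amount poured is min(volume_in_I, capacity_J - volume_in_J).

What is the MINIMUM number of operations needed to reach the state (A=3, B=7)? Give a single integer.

Answer: 6

Derivation:
BFS from (A=4, B=0). One shortest path:
  1. empty(A) -> (A=0 B=0)
  2. fill(B) -> (A=0 B=7)
  3. pour(B -> A) -> (A=4 B=3)
  4. empty(A) -> (A=0 B=3)
  5. pour(B -> A) -> (A=3 B=0)
  6. fill(B) -> (A=3 B=7)
Reached target in 6 moves.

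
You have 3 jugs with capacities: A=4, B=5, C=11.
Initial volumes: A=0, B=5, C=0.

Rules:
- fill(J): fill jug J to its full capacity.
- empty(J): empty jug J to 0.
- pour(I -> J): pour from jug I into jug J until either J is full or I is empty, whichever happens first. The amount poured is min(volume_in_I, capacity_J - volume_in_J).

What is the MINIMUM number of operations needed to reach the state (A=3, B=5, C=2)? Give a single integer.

Answer: 7

Derivation:
BFS from (A=0, B=5, C=0). One shortest path:
  1. pour(B -> A) -> (A=4 B=1 C=0)
  2. pour(B -> C) -> (A=4 B=0 C=1)
  3. fill(B) -> (A=4 B=5 C=1)
  4. pour(B -> C) -> (A=4 B=0 C=6)
  5. pour(A -> B) -> (A=0 B=4 C=6)
  6. pour(C -> A) -> (A=4 B=4 C=2)
  7. pour(A -> B) -> (A=3 B=5 C=2)
Reached target in 7 moves.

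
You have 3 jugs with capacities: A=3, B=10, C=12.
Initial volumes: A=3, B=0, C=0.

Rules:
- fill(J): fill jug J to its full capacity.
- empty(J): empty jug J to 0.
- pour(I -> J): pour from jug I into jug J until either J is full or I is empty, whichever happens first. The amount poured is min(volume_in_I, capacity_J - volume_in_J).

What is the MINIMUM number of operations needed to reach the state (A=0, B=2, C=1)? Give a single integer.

BFS from (A=3, B=0, C=0). One shortest path:
  1. fill(B) -> (A=3 B=10 C=0)
  2. pour(B -> C) -> (A=3 B=0 C=10)
  3. pour(A -> C) -> (A=1 B=0 C=12)
  4. pour(C -> B) -> (A=1 B=10 C=2)
  5. empty(B) -> (A=1 B=0 C=2)
  6. pour(C -> B) -> (A=1 B=2 C=0)
  7. pour(A -> C) -> (A=0 B=2 C=1)
Reached target in 7 moves.

Answer: 7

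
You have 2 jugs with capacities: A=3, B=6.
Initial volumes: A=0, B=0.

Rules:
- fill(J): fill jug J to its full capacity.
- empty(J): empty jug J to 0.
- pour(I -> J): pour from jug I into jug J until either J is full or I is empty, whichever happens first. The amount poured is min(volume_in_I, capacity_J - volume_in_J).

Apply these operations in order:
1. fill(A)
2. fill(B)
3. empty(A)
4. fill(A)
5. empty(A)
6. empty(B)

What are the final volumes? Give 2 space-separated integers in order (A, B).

Answer: 0 0

Derivation:
Step 1: fill(A) -> (A=3 B=0)
Step 2: fill(B) -> (A=3 B=6)
Step 3: empty(A) -> (A=0 B=6)
Step 4: fill(A) -> (A=3 B=6)
Step 5: empty(A) -> (A=0 B=6)
Step 6: empty(B) -> (A=0 B=0)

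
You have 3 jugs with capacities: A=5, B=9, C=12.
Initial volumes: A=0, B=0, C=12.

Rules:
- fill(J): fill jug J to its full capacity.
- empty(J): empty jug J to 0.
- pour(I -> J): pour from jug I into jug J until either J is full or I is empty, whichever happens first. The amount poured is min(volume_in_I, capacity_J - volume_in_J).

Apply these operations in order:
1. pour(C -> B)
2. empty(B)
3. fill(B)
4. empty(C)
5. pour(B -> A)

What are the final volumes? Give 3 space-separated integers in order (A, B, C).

Step 1: pour(C -> B) -> (A=0 B=9 C=3)
Step 2: empty(B) -> (A=0 B=0 C=3)
Step 3: fill(B) -> (A=0 B=9 C=3)
Step 4: empty(C) -> (A=0 B=9 C=0)
Step 5: pour(B -> A) -> (A=5 B=4 C=0)

Answer: 5 4 0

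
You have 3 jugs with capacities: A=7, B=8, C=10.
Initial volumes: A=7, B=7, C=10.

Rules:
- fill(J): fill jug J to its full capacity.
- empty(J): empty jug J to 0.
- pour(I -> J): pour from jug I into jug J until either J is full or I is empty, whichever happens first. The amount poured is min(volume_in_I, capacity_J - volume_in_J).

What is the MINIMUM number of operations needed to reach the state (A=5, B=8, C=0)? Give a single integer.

BFS from (A=7, B=7, C=10). One shortest path:
  1. fill(B) -> (A=7 B=8 C=10)
  2. empty(C) -> (A=7 B=8 C=0)
  3. pour(B -> C) -> (A=7 B=0 C=8)
  4. fill(B) -> (A=7 B=8 C=8)
  5. pour(A -> C) -> (A=5 B=8 C=10)
  6. empty(C) -> (A=5 B=8 C=0)
Reached target in 6 moves.

Answer: 6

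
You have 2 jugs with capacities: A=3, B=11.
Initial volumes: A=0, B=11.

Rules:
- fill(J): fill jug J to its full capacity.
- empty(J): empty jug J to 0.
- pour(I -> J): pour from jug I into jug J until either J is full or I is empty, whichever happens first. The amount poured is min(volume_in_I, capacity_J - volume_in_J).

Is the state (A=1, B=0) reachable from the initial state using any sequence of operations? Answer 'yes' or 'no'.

Answer: yes

Derivation:
BFS from (A=0, B=11):
  1. fill(A) -> (A=3 B=11)
  2. empty(B) -> (A=3 B=0)
  3. pour(A -> B) -> (A=0 B=3)
  4. fill(A) -> (A=3 B=3)
  5. pour(A -> B) -> (A=0 B=6)
  6. fill(A) -> (A=3 B=6)
  7. pour(A -> B) -> (A=0 B=9)
  8. fill(A) -> (A=3 B=9)
  9. pour(A -> B) -> (A=1 B=11)
  10. empty(B) -> (A=1 B=0)
Target reached → yes.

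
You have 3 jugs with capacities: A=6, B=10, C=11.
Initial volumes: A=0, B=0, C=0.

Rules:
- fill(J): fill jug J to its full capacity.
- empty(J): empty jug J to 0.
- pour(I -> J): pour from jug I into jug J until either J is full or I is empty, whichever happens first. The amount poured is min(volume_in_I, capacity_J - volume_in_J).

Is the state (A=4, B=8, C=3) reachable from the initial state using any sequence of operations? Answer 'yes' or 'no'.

BFS explored all 474 reachable states.
Reachable set includes: (0,0,0), (0,0,1), (0,0,2), (0,0,3), (0,0,4), (0,0,5), (0,0,6), (0,0,7), (0,0,8), (0,0,9), (0,0,10), (0,0,11) ...
Target (A=4, B=8, C=3) not in reachable set → no.

Answer: no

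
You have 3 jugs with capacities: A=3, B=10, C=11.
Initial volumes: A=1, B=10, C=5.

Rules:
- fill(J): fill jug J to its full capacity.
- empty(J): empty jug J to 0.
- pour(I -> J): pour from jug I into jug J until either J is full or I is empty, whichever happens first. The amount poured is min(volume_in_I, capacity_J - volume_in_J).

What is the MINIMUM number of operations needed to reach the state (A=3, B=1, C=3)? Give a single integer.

BFS from (A=1, B=10, C=5). One shortest path:
  1. fill(A) -> (A=3 B=10 C=5)
  2. pour(B -> C) -> (A=3 B=4 C=11)
  3. empty(C) -> (A=3 B=4 C=0)
  4. pour(A -> C) -> (A=0 B=4 C=3)
  5. pour(B -> A) -> (A=3 B=1 C=3)
Reached target in 5 moves.

Answer: 5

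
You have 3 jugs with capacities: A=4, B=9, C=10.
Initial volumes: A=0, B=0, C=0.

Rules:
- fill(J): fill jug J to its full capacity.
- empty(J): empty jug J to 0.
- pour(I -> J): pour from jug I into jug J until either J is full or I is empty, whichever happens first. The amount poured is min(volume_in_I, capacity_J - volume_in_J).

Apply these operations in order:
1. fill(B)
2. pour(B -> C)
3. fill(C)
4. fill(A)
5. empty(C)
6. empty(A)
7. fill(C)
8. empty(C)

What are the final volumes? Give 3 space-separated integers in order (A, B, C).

Answer: 0 0 0

Derivation:
Step 1: fill(B) -> (A=0 B=9 C=0)
Step 2: pour(B -> C) -> (A=0 B=0 C=9)
Step 3: fill(C) -> (A=0 B=0 C=10)
Step 4: fill(A) -> (A=4 B=0 C=10)
Step 5: empty(C) -> (A=4 B=0 C=0)
Step 6: empty(A) -> (A=0 B=0 C=0)
Step 7: fill(C) -> (A=0 B=0 C=10)
Step 8: empty(C) -> (A=0 B=0 C=0)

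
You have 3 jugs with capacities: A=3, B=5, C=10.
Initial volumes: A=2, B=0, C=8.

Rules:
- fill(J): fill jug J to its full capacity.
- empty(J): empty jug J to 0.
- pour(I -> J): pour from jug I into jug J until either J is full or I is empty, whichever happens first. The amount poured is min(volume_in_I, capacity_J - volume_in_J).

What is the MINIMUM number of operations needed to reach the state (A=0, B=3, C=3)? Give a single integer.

Answer: 4

Derivation:
BFS from (A=2, B=0, C=8). One shortest path:
  1. fill(A) -> (A=3 B=0 C=8)
  2. pour(C -> B) -> (A=3 B=5 C=3)
  3. empty(B) -> (A=3 B=0 C=3)
  4. pour(A -> B) -> (A=0 B=3 C=3)
Reached target in 4 moves.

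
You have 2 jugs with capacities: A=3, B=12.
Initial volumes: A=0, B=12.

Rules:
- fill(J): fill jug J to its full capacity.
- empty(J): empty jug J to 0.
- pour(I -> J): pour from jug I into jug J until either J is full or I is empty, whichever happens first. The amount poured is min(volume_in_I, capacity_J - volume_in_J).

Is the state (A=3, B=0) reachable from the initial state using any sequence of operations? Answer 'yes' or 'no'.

Answer: yes

Derivation:
BFS from (A=0, B=12):
  1. fill(A) -> (A=3 B=12)
  2. empty(B) -> (A=3 B=0)
Target reached → yes.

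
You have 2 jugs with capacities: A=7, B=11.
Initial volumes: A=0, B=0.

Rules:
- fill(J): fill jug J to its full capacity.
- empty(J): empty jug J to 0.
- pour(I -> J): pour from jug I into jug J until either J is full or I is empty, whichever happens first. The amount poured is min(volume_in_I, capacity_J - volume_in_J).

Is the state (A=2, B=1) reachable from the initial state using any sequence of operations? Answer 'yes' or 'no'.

Answer: no

Derivation:
BFS explored all 36 reachable states.
Reachable set includes: (0,0), (0,1), (0,2), (0,3), (0,4), (0,5), (0,6), (0,7), (0,8), (0,9), (0,10), (0,11) ...
Target (A=2, B=1) not in reachable set → no.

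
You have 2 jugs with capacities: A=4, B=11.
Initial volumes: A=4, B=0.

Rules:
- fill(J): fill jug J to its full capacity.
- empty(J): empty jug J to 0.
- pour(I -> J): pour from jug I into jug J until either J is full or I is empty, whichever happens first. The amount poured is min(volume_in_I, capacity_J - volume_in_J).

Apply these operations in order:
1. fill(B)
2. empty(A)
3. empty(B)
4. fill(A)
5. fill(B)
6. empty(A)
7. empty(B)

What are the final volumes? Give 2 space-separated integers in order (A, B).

Answer: 0 0

Derivation:
Step 1: fill(B) -> (A=4 B=11)
Step 2: empty(A) -> (A=0 B=11)
Step 3: empty(B) -> (A=0 B=0)
Step 4: fill(A) -> (A=4 B=0)
Step 5: fill(B) -> (A=4 B=11)
Step 6: empty(A) -> (A=0 B=11)
Step 7: empty(B) -> (A=0 B=0)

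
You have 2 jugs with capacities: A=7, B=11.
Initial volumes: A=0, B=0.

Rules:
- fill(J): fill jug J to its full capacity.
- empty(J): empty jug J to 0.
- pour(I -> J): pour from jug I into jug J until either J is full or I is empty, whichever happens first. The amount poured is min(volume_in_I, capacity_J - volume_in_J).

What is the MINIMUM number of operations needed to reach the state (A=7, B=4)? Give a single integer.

BFS from (A=0, B=0). One shortest path:
  1. fill(B) -> (A=0 B=11)
  2. pour(B -> A) -> (A=7 B=4)
Reached target in 2 moves.

Answer: 2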